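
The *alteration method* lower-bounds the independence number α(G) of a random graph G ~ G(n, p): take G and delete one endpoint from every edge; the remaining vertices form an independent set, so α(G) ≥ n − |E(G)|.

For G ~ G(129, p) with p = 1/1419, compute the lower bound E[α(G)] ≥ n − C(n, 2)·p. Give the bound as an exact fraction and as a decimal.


E[|E(G)|] = C(129, 2)·p = 8256 · (1/1419) = 64/11.
E[α(G)] ≥ n − E[|E(G)|] = 129 − 64/11 = 1355/11.
Numerically: ≈ 123.182.
(This is only a lower bound; the true E[α(G)] may be larger.)

E[α(G)] ≥ 1355/11 ≈ 123.182.


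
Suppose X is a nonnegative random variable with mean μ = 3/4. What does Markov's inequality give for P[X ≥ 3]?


μ = E[X] = 3/4, a = 3.
Markov: P[X ≥ 3] ≤ μ/a = (3/4)/3 = 1/4.
Numerically: ≈ 0.250000.
(Since a = 3 > μ = 0.750000, the bound 1/4 is < 1 and informative.)

P[X ≥ 3] ≤ 1/4 ≈ 0.250000.


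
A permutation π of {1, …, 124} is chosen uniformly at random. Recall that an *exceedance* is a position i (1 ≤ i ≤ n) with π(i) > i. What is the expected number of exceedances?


Write X = Σ_{i=1}^{124} X_i, where X_i = 1_{π(i) > i}.
For each fixed i, π(i) is uniform over {1, …, 124} (marginal of a uniform permutation), so P[π(i) > i] = (n − i)/n. Summing: Σ_{i=1}^{124} (n − i)/n = (0 + 1 + … + 123)/124 = 124(124 − 1)/(2·124) = (124 − 1)/2.
Hence E[X] = Σ_{i=1}^{124} (124 − i)/124 = 123/2 ≈ 61.500.

E[X] = 123/2 = 61.500.


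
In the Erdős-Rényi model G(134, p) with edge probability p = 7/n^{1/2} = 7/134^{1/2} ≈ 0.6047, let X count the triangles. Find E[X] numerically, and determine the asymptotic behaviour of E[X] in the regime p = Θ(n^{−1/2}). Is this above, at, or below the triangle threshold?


Number of potential triangles: C(134, 3) = 392084.
Each occurs with probability p³ ≈ (0.6047)³ ≈ 2.211245e-01.
By linearity: E[X] = C(134, 3)·p³ ≈ 392084 · 2.211245e-01 ≈ 86699.3902.
Since α = 1/2 < 1, p = c/n^{1/2} ≫ 1/n is above the triangle threshold p ~ 1/n. Asymptotically E[X] ~ (c³/6)·n^{3(1−α)} = (7³/6)·n^{1.5} → ∞; triangles are abundant w.h.p.

E[X] ≈ 86699.3902; in regime p = Θ(1/n^{1/2}) E[X] diverges (above the triangle threshold p ~ 1/n).


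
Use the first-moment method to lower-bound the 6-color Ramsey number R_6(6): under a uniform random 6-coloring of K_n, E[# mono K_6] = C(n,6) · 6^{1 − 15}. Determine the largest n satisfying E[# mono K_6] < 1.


We need C(n, 6) · 6^{1 − 15} < 1, i.e. C(n, 6) < 6^{15 − 1} = 78364164096.
Check values of n near the boundary:
  n = 194: C(194, 6) = 68482017072; 68482017072 < 78364164096? YES
  n = 195: C(195, 6) = 70656049360; 70656049360 < 78364164096? YES
  n = 196: C(196, 6) = 72887293024; 72887293024 < 78364164096? YES
  n = 197: C(197, 6) = 75176946208; 75176946208 < 78364164096? YES
  n = 198: C(198, 6) = 77526225777; 77526225777 < 78364164096? YES
  n = 199: C(199, 6) = 79936367511; 79936367511 < 78364164096? NO
  n = 200: C(200, 6) = 82408626300; 82408626300 < 78364164096? NO
  n = 201: C(201, 6) = 84944276340; 84944276340 < 78364164096? NO
The largest n with C(n, 6) < 78364164096 is n = 198 (where E[X] = 25842075259/26121388032 ≈ 0.989). Hence R_6(6) > 198, i.e. R_6(6) ≥ 199.

Largest n = 198; hence R_6(6) > 198.


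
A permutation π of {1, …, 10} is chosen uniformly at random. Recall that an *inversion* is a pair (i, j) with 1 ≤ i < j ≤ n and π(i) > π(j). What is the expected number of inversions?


Write X = Σ X_I over the C(10, 2) = 45 pairs i < j, with X_I the indicator of one inversion.
There are 45 indicators.
For each fixed pair i < j, the values π(i) and π(j) are two distinct elements of {1, …, 10} in uniformly random order; by symmetry P[π(i) > π(j)] = 1/2.
By linearity: E[X] = 45 · (1/2) = C(10, 2) · (1/2) = 45/2 = 45/2 ≈ 22.500.

E[X] = 45/2 = 22.500.


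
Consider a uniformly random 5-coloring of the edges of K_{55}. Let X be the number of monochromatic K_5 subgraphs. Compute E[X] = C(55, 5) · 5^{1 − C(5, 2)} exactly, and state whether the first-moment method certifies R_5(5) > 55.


E[X] = C(55, 5) · 5^{1 − 10} = 3478761 · 5^{−9} = 3478761/1953125.
As a reduced fraction: E[X] = 3478761/1953125 ≈ 1.78113.
Is E[X] < 1? NO.
Since E[X] ≥ 1, the first-moment bound is inconclusive at n = 55; it does NOT by itself certify R_5(5) > 55.

E[X] = 3478761/1953125 ≈ 1.78113; E[X] ≥ 1; first-moment method inconclusive here.


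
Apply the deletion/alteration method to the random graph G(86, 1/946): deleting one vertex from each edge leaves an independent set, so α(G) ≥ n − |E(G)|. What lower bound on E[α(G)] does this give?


E[|E(G)|] = C(86, 2)·p = 3655 · (1/946) = 85/22.
E[α(G)] ≥ n − E[|E(G)|] = 86 − 85/22 = 1807/22.
Numerically: ≈ 82.136364.
(This is only a lower bound; the true E[α(G)] may be larger.)

E[α(G)] ≥ 1807/22 ≈ 82.136364.


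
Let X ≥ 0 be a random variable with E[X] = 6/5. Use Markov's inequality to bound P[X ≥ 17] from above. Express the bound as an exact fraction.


μ = E[X] = 6/5, a = 17.
Markov: P[X ≥ 17] ≤ μ/a = (6/5)/17 = 6/85.
Numerically: ≈ 0.07059.
(Since a = 17 > μ = 1.20000, the bound 6/85 is < 1 and informative.)

P[X ≥ 17] ≤ 6/85 ≈ 0.07059.


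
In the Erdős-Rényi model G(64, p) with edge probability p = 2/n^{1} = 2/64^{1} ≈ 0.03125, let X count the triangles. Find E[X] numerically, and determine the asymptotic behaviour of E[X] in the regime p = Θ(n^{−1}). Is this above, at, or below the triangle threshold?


Number of potential triangles: C(64, 3) = 41664.
Each occurs with probability p³ ≈ (0.03125)³ ≈ 3.051758e-05.
By linearity: E[X] = C(64, 3)·p³ ≈ 41664 · 3.051758e-05 ≈ 1.2715.
Here α = 1, so p = 2/n is exactly at the triangle threshold p ~ 1/n. Asymptotically E[X] → c³/6 = 2³/6 = 4/3 ≈ 1.3333, a bounded constant. In this regime the triangle count is asymptotically Poisson(c³/6).

E[X] ≈ 1.2715; in regime p = Θ(1/n^{1}) E[X] stays bounded (at the triangle threshold p ~ 1/n).


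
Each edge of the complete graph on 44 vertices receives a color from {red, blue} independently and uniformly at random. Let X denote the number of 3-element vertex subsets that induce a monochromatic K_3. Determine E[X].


Let X = Σ_S X_S over the C(44, 3) = 13244 subsets S of size 3, where X_S = 1 if the K_3 on S is monochromatic.
For a fixed S, the K_3 on S has C(3, 2) = 3 edges. P[all 3 edges red] = (1/2)^3, and likewise for blue, so P[monochromatic] = 2·(1/2)^3 = 2^{1 − 3} = 1/4.
Summing: E[X] = C(44, 3) · 2^{1 − 3} = 13244 · 1/4 = 3311.
Numerically: E[X] ≈ 3311.0000.

E[X] = C(44,3)·2^(1−C(3,2)) = 3311 ≈ 3311.0000.


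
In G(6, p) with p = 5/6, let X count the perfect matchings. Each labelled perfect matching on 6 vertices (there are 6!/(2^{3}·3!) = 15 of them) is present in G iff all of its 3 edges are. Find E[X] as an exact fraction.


K_6 has 6!/(2^{3}·3!) = 15 labelled perfect matchings.
For each such perfect matching H, let X_H = 1 if all 3 edges of H are present in G. Then P[X_H = 1] = p^{3} = (5/6)^{3} = 125/216.
By linearity: E[X] = Σ_H E[X_H] = 15 · p^{3} = 15 · 125/216 = 625/72.
Numerically: E[X] ≈ 8.68056.

E[X] = 15 · (5/6)^{3} = 625/72 ≈ 8.68056.


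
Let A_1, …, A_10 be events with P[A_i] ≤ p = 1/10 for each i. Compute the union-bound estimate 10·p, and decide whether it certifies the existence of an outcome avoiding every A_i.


Union bound: P[∪_{i=1}^{10} A_i] ≤ Σ_i P[A_i] ≤ 10·p = 10·(1/10) = 1.
Numerically: 1 ≈ 1.00000.
Is 1 < 1? NO.
Since the bound 1 is ≥ 1, the union bound is uninformative here; it does NOT by itself certify existence.

10·p = 1 ≈ 1.00000; existence NOT certified by the union bound.


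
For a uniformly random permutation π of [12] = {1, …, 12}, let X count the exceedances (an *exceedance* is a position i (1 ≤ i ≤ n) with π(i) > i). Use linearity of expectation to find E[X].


Write X = Σ_{i=1}^{12} X_i, where X_i = 1_{π(i) > i}.
For each fixed i, π(i) is uniform over {1, …, 12} (marginal of a uniform permutation), so P[π(i) > i] = (n − i)/n. Summing: Σ_{i=1}^{12} (n − i)/n = (0 + 1 + … + 11)/12 = 12(12 − 1)/(2·12) = (12 − 1)/2.
Hence E[X] = Σ_{i=1}^{12} (12 − i)/12 = 11/2 ≈ 5.500.

E[X] = 11/2 = 5.500.


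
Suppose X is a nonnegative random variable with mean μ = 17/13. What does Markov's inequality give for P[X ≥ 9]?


μ = E[X] = 17/13, a = 9.
Markov: P[X ≥ 9] ≤ μ/a = (17/13)/9 = 17/117.
Numerically: ≈ 0.145.
(Since a = 9 > μ = 1.308, the bound 17/117 is < 1 and informative.)

P[X ≥ 9] ≤ 17/117 ≈ 0.145.


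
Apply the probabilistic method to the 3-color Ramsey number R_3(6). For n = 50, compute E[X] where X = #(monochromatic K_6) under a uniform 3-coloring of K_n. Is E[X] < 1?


E[X] = C(50, 6) · 3^{1 − 15} = 15890700 · 3^{−14} = 15890700/4782969.
As a reduced fraction: E[X] = 5296900/1594323 ≈ 3.322351.
Is E[X] < 1? NO.
Since E[X] ≥ 1, the first-moment bound is inconclusive at n = 50; it does NOT by itself certify R_3(6) > 50.

E[X] = 5296900/1594323 ≈ 3.322351; E[X] ≥ 1; first-moment method inconclusive here.


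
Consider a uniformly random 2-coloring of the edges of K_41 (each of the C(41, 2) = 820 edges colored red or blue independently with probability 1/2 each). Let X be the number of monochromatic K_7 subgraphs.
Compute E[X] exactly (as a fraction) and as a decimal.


Let X = Σ_S X_S over the C(41, 7) = 22481940 subsets S of size 7, where X_S = 1 if the K_7 on S is monochromatic.
For a fixed S, the K_7 on S has C(7, 2) = 21 edges. P[all 21 edges red] = (1/2)^21, and likewise for blue, so P[monochromatic] = 2·(1/2)^21 = 2^{1 − 21} = 1/1048576.
By linearity of expectation: E[X] = C(41, 7) · 2^{1 − 21} = 22481940 · 1/1048576 = 5620485/262144.
Numerically: E[X] ≈ 21.440449.

E[X] = C(41,7)·2^(1−C(7,2)) = 5620485/262144 ≈ 21.440449.


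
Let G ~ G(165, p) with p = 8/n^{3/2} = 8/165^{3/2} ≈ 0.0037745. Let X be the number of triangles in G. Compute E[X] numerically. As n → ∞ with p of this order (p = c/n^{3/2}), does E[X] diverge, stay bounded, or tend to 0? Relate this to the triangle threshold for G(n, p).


Number of potential triangles: C(165, 3) = 735130.
Each occurs with probability p³ ≈ (0.0037745)³ ≈ 5.3776460e-08.
By linearity: E[X] = C(165, 3)·p³ ≈ 735130 · 5.3776460e-08 ≈ 0.03953.
Since α = 3/2 > 1, p = c/n^{3/2} = o(1/n) is below the triangle threshold p ~ 1/n. Asymptotically E[X] ~ (c³/6)·n^{3(1−α)} = (8³/6)·n^{-1.5} → 0, so by Markov's inequality G has no triangles w.h.p.

E[X] ≈ 0.03953; in regime p = Θ(1/n^{3/2}) E[X] tends to 0 (below the triangle threshold p ~ 1/n).


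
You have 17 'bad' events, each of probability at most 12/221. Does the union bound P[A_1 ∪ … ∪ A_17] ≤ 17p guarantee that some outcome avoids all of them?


Union bound: P[∪_{i=1}^{17} A_i] ≤ Σ_i P[A_i] ≤ 17·p = 17·(12/221) = 12/13.
Numerically: 12/13 ≈ 0.92308.
Is 12/13 < 1? YES.
Since P[∪ A_i] ≤ 12/13 < 1, the complement has P[∩ A_i^c] ≥ 1 − 12/13 = 1/13 > 0, so some outcome avoids every A_i.

17·p = 12/13 ≈ 0.92308; existence CERTIFIED by the union bound.


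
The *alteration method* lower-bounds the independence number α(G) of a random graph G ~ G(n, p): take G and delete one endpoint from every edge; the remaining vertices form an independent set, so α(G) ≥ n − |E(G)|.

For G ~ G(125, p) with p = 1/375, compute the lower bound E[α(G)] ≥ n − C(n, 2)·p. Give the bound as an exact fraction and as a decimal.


E[|E(G)|] = C(125, 2)·p = 7750 · (1/375) = 62/3.
E[α(G)] ≥ n − E[|E(G)|] = 125 − 62/3 = 313/3.
Numerically: ≈ 104.333.
(This is only a lower bound; the true E[α(G)] may be larger.)

E[α(G)] ≥ 313/3 ≈ 104.333.


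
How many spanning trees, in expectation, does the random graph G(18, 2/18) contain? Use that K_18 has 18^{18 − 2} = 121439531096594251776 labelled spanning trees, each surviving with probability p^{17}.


K_18 has 18^{18 − 2} = 121439531096594251776 labelled spanning trees.
For each such spanning tree H, let X_H = 1 if all 17 edges of H are present in G. Then P[X_H = 1] = p^{17} = (1/9)^{17} = 1/16677181699666569.
By linearity of expectation: E[X] = Σ_H E[X_H] = 121439531096594251776 · p^{17} = 121439531096594251776 · 1/16677181699666569 = 65536/9.
Numerically: E[X] ≈ 7282.

E[X] = 121439531096594251776 · (1/9)^{17} = 65536/9 ≈ 7282.


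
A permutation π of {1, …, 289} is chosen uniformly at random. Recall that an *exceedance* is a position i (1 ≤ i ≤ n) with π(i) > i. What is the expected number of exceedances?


Write X = Σ_{i=1}^{289} X_i, where X_i = 1_{π(i) > i}.
For each fixed i, π(i) is uniform over {1, …, 289} (marginal of a uniform permutation), so P[π(i) > i] = (n − i)/n. Summing: Σ_{i=1}^{289} (n − i)/n = (0 + 1 + … + 288)/289 = 289(289 − 1)/(2·289) = (289 − 1)/2.
Hence E[X] = Σ_{i=1}^{289} (289 − i)/289 = 144 ≈ 144.00000.

E[X] = 144 = 144.00000.


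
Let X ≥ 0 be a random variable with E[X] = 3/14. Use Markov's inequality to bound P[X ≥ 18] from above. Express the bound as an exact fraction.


μ = E[X] = 3/14, a = 18.
Markov: P[X ≥ 18] ≤ μ/a = (3/14)/18 = 1/84.
Numerically: ≈ 0.01190.
(Since a = 18 > μ = 0.21429, the bound 1/84 is < 1 and informative.)

P[X ≥ 18] ≤ 1/84 ≈ 0.01190.


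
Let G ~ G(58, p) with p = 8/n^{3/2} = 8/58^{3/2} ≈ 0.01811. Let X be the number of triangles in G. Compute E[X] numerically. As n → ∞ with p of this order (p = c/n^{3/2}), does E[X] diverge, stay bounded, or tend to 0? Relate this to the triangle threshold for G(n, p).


Number of potential triangles: C(58, 3) = 30856.
Each occurs with probability p³ ≈ (0.01811)³ ≈ 5.940787e-06.
By linearity: E[X] = C(58, 3)·p³ ≈ 30856 · 5.940787e-06 ≈ 0.1833.
Since α = 3/2 > 1, p = c/n^{3/2} = o(1/n) is below the triangle threshold p ~ 1/n. Asymptotically E[X] ~ (c³/6)·n^{3(1−α)} = (8³/6)·n^{-1.5} → 0, so by Markov's inequality G has no triangles w.h.p.

E[X] ≈ 0.1833; in regime p = Θ(1/n^{3/2}) E[X] tends to 0 (below the triangle threshold p ~ 1/n).


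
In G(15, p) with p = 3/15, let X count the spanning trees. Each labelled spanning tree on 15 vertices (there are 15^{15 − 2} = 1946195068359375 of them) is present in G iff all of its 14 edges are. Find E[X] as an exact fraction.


K_15 has 15^{15 − 2} = 1946195068359375 labelled spanning trees.
For each such spanning tree H, let X_H = 1 if all 14 edges of H are present in G. Then P[X_H = 1] = p^{14} = (1/5)^{14} = 1/6103515625.
By linearity: E[X] = Σ_H E[X_H] = 1946195068359375 · p^{14} = 1946195068359375 · 1/6103515625 = 1594323/5.
Numerically: E[X] ≈ 3.19e+05.

E[X] = 1946195068359375 · (1/5)^{14} = 1594323/5 ≈ 3.19e+05.


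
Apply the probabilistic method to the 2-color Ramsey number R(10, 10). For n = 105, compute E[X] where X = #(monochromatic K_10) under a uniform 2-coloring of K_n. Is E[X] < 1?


E[X] = C(105, 10) · 2^{1 − 45} = 28848458598960 · 2^{−44} = 28848458598960/17592186044416.
As a reduced fraction: E[X] = 1803028662435/1099511627776 ≈ 1.6398.
Is E[X] < 1? NO.
Since E[X] ≥ 1, the first-moment bound is inconclusive at n = 105; it does NOT by itself certify R(10, 10) > 105.

E[X] = 1803028662435/1099511627776 ≈ 1.6398; E[X] ≥ 1; first-moment method inconclusive here.


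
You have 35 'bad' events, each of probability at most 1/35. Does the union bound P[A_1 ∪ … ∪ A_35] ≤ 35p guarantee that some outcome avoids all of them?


Union bound: P[∪_{i=1}^{35} A_i] ≤ Σ_i P[A_i] ≤ 35·p = 35·(1/35) = 1.
Numerically: 1 ≈ 1.0000000.
Is 1 < 1? NO.
Since the bound 1 is ≥ 1, the union bound is uninformative here; it does NOT by itself certify existence.

35·p = 1 ≈ 1.0000000; existence NOT certified by the union bound.


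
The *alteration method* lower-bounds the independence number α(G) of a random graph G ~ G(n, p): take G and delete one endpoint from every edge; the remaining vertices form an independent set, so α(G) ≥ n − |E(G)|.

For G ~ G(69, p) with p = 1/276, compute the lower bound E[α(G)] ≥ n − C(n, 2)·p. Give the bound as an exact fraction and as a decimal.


E[|E(G)|] = C(69, 2)·p = 2346 · (1/276) = 17/2.
E[α(G)] ≥ n − E[|E(G)|] = 69 − 17/2 = 121/2.
Numerically: ≈ 60.500.
(This is only a lower bound; the true E[α(G)] may be larger.)

E[α(G)] ≥ 121/2 ≈ 60.500.


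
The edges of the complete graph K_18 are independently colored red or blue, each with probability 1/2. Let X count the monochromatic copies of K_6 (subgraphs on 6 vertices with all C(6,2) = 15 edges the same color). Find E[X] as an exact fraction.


Let X = Σ_S X_S over the C(18, 6) = 18564 subsets S of size 6, where X_S = 1 if the K_6 on S is monochromatic.
For a fixed S, the K_6 on S has C(6, 2) = 15 edges. P[all 15 edges red] = (1/2)^15, and likewise for blue, so P[monochromatic] = 2·(1/2)^15 = 2^{1 − 15} = 1/16384.
By linearity of expectation: E[X] = C(18, 6) · 2^{1 − 15} = 18564 · 1/16384 = 4641/4096.
Numerically: E[X] ≈ 1.133057.

E[X] = C(18,6)·2^(1−C(6,2)) = 4641/4096 ≈ 1.133057.


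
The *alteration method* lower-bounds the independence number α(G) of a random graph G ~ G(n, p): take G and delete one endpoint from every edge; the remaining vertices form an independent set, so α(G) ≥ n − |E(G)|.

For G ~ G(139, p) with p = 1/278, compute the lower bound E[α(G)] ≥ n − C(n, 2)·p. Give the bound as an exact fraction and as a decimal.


E[|E(G)|] = C(139, 2)·p = 9591 · (1/278) = 69/2.
E[α(G)] ≥ n − E[|E(G)|] = 139 − 69/2 = 209/2.
Numerically: ≈ 104.50000.
(This is only a lower bound; the true E[α(G)] may be larger.)

E[α(G)] ≥ 209/2 ≈ 104.50000.


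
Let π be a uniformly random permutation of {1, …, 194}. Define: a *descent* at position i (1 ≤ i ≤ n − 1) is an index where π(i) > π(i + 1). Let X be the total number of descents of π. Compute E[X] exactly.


Write X = Σ X_I over i = 1, …, 193, with X_I the indicator of one descent.
There are 193 indicators.
For each fixed i, the pair (π(i), π(i+1)) is a uniformly random ordered pair of distinct values from {1, …, 194}; by symmetry P[π(i) > π(i+1)] = 1/2.
By linearity: E[X] = 193 · (1/2) = (194 − 1) · (1/2) = 193/2 ≈ 96.500.

E[X] = 193/2 = 96.500.


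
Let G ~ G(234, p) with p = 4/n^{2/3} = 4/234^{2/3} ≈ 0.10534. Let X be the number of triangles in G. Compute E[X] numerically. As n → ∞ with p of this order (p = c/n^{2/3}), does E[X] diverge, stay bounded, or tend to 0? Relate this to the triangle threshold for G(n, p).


Number of potential triangles: C(234, 3) = 2108184.
Each occurs with probability p³ ≈ (0.10534)³ ≈ 1.1688217e-03.
By linearity: E[X] = C(234, 3)·p³ ≈ 2108184 · 1.1688217e-03 ≈ 2464.09117.
Since α = 2/3 < 1, p = c/n^{2/3} ≫ 1/n is above the triangle threshold p ~ 1/n. Asymptotically E[X] ~ (c³/6)·n^{3(1−α)} = (4³/6)·n^{1} → ∞; triangles are abundant w.h.p.

E[X] ≈ 2464.09117; in regime p = Θ(1/n^{2/3}) E[X] diverges (above the triangle threshold p ~ 1/n).


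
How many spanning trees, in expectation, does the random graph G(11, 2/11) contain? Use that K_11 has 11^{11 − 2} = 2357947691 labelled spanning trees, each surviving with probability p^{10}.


K_11 has 11^{11 − 2} = 2357947691 labelled spanning trees.
For each such spanning tree H, let X_H = 1 if all 10 edges of H are present in G. Then P[X_H = 1] = p^{10} = (2/11)^{10} = 1024/25937424601.
Summing the indicators: E[X] = Σ_H E[X_H] = 2357947691 · p^{10} = 2357947691 · 1024/25937424601 = 1024/11.
Numerically: E[X] ≈ 93.09.

E[X] = 2357947691 · (2/11)^{10} = 1024/11 ≈ 93.09.


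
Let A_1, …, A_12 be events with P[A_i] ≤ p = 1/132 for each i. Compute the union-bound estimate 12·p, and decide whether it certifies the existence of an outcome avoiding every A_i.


Union bound: P[∪_{i=1}^{12} A_i] ≤ Σ_i P[A_i] ≤ 12·p = 12·(1/132) = 1/11.
Numerically: 1/11 ≈ 0.09091.
Is 1/11 < 1? YES.
Since P[∪ A_i] ≤ 1/11 < 1, the complement has P[∩ A_i^c] ≥ 1 − 1/11 = 10/11 > 0, so some outcome avoids every A_i.

12·p = 1/11 ≈ 0.09091; existence CERTIFIED by the union bound.


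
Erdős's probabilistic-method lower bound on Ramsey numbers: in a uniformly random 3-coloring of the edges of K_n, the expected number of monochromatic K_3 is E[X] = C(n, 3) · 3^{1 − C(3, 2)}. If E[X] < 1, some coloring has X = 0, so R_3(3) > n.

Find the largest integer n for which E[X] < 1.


We need C(n, 3) · 3^{1 − 3} < 1, i.e. C(n, 3) < 3^{3 − 1} = 9.
Check values of n near the boundary:
  n = 3: C(3, 3) = 1; 1 < 9? YES
  n = 4: C(4, 3) = 4; 4 < 9? YES
  n = 5: C(5, 3) = 10; 10 < 9? NO
  n = 6: C(6, 3) = 20; 20 < 9? NO
The largest n with C(n, 3) < 9 is n = 4 (where E[X] = 4/9 ≈ 0.4444444). Hence R_3(3) > 4, i.e. R_3(3) ≥ 5.

Largest n = 4; hence R_3(3) > 4.


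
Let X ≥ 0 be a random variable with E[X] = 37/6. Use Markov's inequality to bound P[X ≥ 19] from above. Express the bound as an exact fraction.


μ = E[X] = 37/6, a = 19.
Markov: P[X ≥ 19] ≤ μ/a = (37/6)/19 = 37/114.
Numerically: ≈ 0.32456.
(Since a = 19 > μ = 6.16667, the bound 37/114 is < 1 and informative.)

P[X ≥ 19] ≤ 37/114 ≈ 0.32456.


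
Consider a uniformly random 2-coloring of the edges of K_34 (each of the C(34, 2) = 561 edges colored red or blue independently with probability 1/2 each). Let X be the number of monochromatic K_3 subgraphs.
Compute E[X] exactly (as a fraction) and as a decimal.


Let X = Σ_S X_S over the C(34, 3) = 5984 subsets S of size 3, where X_S = 1 if the K_3 on S is monochromatic.
For a fixed S, the K_3 on S has C(3, 2) = 3 edges. P[all 3 edges red] = (1/2)^3, and likewise for blue, so P[monochromatic] = 2·(1/2)^3 = 2^{1 − 3} = 1/4.
By linearity: E[X] = C(34, 3) · 2^{1 − 3} = 5984 · 1/4 = 1496.
Numerically: E[X] ≈ 1496.000000.

E[X] = C(34,3)·2^(1−C(3,2)) = 1496 ≈ 1496.000000.


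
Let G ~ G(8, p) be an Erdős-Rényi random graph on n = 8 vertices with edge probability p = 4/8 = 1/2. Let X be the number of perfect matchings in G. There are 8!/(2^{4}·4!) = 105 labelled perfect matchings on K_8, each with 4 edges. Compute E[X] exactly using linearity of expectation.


K_8 has 8!/(2^{4}·4!) = 105 labelled perfect matchings.
For each such perfect matching H, let X_H = 1 if all 4 edges of H are present in G. Then P[X_H = 1] = p^{4} = (1/2)^{4} = 1/16.
Summing the indicators: E[X] = Σ_H E[X_H] = 105 · p^{4} = 105 · 1/16 = 105/16.
Numerically: E[X] ≈ 6.5625.

E[X] = 105 · (1/2)^{4} = 105/16 ≈ 6.5625.


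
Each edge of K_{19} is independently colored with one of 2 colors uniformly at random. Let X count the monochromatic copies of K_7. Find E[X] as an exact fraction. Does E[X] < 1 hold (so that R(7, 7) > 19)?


E[X] = C(19, 7) · 2^{1 − 21} = 50388 · 2^{−20} = 50388/1048576.
As a reduced fraction: E[X] = 12597/262144 ≈ 0.04805.
Is E[X] < 1? YES.
Since E[X] < 1, there exists a 2-coloring of K_{19} with no monochromatic K_7; hence R(7, 7) > 19.

E[X] = 12597/262144 ≈ 0.04805; E[X] < 1, so R(7, 7) > 19.


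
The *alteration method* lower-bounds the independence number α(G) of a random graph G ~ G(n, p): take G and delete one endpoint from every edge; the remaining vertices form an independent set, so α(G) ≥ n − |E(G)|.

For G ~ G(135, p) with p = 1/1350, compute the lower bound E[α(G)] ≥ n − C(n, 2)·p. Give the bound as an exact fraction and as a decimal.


E[|E(G)|] = C(135, 2)·p = 9045 · (1/1350) = 67/10.
E[α(G)] ≥ n − E[|E(G)|] = 135 − 67/10 = 1283/10.
Numerically: ≈ 128.3000.
(This is only a lower bound; the true E[α(G)] may be larger.)

E[α(G)] ≥ 1283/10 ≈ 128.3000.


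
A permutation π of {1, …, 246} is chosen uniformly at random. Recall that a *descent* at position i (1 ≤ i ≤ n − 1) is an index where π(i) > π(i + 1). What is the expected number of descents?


Write X = Σ X_I over i = 1, …, 245, with X_I the indicator of one descent.
There are 245 indicators.
For each fixed i, the pair (π(i), π(i+1)) is a uniformly random ordered pair of distinct values from {1, …, 246}; by symmetry P[π(i) > π(i+1)] = 1/2.
By linearity: E[X] = 245 · (1/2) = (246 − 1) · (1/2) = 245/2 ≈ 122.50000.

E[X] = 245/2 = 122.50000.


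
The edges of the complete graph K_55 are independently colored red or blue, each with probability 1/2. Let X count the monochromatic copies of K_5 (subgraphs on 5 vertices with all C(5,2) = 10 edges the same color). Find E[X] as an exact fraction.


Let X = Σ_S X_S over the C(55, 5) = 3478761 subsets S of size 5, where X_S = 1 if the K_5 on S is monochromatic.
For a fixed S, the K_5 on S has C(5, 2) = 10 edges. P[all 10 edges red] = (1/2)^10, and likewise for blue, so P[monochromatic] = 2·(1/2)^10 = 2^{1 − 10} = 1/512.
By linearity: E[X] = C(55, 5) · 2^{1 − 10} = 3478761 · 1/512 = 3478761/512.
Numerically: E[X] ≈ 6794.455078.

E[X] = C(55,5)·2^(1−C(5,2)) = 3478761/512 ≈ 6794.455078.


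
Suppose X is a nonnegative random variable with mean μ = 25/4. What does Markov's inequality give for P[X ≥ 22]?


μ = E[X] = 25/4, a = 22.
Markov: P[X ≥ 22] ≤ μ/a = (25/4)/22 = 25/88.
Numerically: ≈ 0.28409.
(Since a = 22 > μ = 6.25000, the bound 25/88 is < 1 and informative.)

P[X ≥ 22] ≤ 25/88 ≈ 0.28409.


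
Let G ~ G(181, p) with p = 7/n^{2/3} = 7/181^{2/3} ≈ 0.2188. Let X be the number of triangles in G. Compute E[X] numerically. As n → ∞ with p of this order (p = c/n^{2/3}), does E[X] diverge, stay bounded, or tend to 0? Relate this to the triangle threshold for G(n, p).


Number of potential triangles: C(181, 3) = 971970.
Each occurs with probability p³ ≈ (0.2188)³ ≈ 1.046977e-02.
By linearity: E[X] = C(181, 3)·p³ ≈ 971970 · 1.046977e-02 ≈ 10176.2983.
Since α = 2/3 < 1, p = c/n^{2/3} ≫ 1/n is above the triangle threshold p ~ 1/n. Asymptotically E[X] ~ (c³/6)·n^{3(1−α)} = (7³/6)·n^{1} → ∞; triangles are abundant w.h.p.

E[X] ≈ 10176.2983; in regime p = Θ(1/n^{2/3}) E[X] diverges (above the triangle threshold p ~ 1/n).


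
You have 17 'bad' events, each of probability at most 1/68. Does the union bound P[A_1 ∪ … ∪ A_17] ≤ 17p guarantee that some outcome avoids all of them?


Union bound: P[∪_{i=1}^{17} A_i] ≤ Σ_i P[A_i] ≤ 17·p = 17·(1/68) = 1/4.
Numerically: 1/4 ≈ 0.2500.
Is 1/4 < 1? YES.
Since P[∪ A_i] ≤ 1/4 < 1, the complement has P[∩ A_i^c] ≥ 1 − 1/4 = 3/4 > 0, so some outcome avoids every A_i.

17·p = 1/4 ≈ 0.2500; existence CERTIFIED by the union bound.


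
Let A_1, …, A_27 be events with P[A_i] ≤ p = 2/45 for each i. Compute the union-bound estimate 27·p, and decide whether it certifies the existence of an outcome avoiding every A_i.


Union bound: P[∪_{i=1}^{27} A_i] ≤ Σ_i P[A_i] ≤ 27·p = 27·(2/45) = 6/5.
Numerically: 6/5 ≈ 1.2000.
Is 6/5 < 1? NO.
Since the bound 6/5 is ≥ 1, the union bound is uninformative here; it does NOT by itself certify existence.

27·p = 6/5 ≈ 1.2000; existence NOT certified by the union bound.


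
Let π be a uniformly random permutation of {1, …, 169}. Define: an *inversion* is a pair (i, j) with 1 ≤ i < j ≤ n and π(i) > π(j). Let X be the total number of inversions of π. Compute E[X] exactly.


Write X = Σ X_I over the C(169, 2) = 14196 pairs i < j, with X_I the indicator of one inversion.
There are 14196 indicators.
For each fixed pair i < j, the values π(i) and π(j) are two distinct elements of {1, …, 169} in uniformly random order; by symmetry P[π(i) > π(j)] = 1/2.
By linearity: E[X] = 14196 · (1/2) = C(169, 2) · (1/2) = 14196/2 = 7098 ≈ 7098.00000.

E[X] = 7098 = 7098.00000.


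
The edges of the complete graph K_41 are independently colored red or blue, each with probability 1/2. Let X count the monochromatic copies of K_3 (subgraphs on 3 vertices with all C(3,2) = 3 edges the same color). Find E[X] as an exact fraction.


Let X = Σ_S X_S over the C(41, 3) = 10660 subsets S of size 3, where X_S = 1 if the K_3 on S is monochromatic.
For a fixed S, the K_3 on S has C(3, 2) = 3 edges. P[all 3 edges red] = (1/2)^3, and likewise for blue, so P[monochromatic] = 2·(1/2)^3 = 2^{1 − 3} = 1/4.
By linearity of expectation: E[X] = C(41, 3) · 2^{1 − 3} = 10660 · 1/4 = 2665.
Numerically: E[X] ≈ 2665.000000.

E[X] = C(41,3)·2^(1−C(3,2)) = 2665 ≈ 2665.000000.


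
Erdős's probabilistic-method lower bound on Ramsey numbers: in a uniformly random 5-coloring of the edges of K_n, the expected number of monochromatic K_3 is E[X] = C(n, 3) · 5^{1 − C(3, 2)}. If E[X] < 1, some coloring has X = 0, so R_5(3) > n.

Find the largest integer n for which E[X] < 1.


We need C(n, 3) · 5^{1 − 3} < 1, i.e. C(n, 3) < 5^{3 − 1} = 25.
Check values of n near the boundary:
  n = 3: C(3, 3) = 1; 1 < 25? YES
  n = 4: C(4, 3) = 4; 4 < 25? YES
  n = 5: C(5, 3) = 10; 10 < 25? YES
  n = 6: C(6, 3) = 20; 20 < 25? YES
  n = 7: C(7, 3) = 35; 35 < 25? NO
  n = 8: C(8, 3) = 56; 56 < 25? NO
The largest n with C(n, 3) < 25 is n = 6 (where E[X] = 4/5 ≈ 0.8000000). Hence R_5(3) > 6, i.e. R_5(3) ≥ 7.

Largest n = 6; hence R_5(3) > 6.


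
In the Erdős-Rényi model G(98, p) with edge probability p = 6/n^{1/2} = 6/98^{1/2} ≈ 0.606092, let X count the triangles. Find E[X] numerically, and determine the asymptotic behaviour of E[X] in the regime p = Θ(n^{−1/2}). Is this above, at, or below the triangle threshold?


Number of potential triangles: C(98, 3) = 152096.
Each occurs with probability p³ ≈ (0.606092)³ ≈ 2.22645867e-01.
By linearity: E[X] = C(98, 3)·p³ ≈ 152096 · 2.22645867e-01 ≈ 33863.545782.
Since α = 1/2 < 1, p = c/n^{1/2} ≫ 1/n is above the triangle threshold p ~ 1/n. Asymptotically E[X] ~ (c³/6)·n^{3(1−α)} = (6³/6)·n^{1.5} → ∞; triangles are abundant w.h.p.

E[X] ≈ 33863.545782; in regime p = Θ(1/n^{1/2}) E[X] diverges (above the triangle threshold p ~ 1/n).


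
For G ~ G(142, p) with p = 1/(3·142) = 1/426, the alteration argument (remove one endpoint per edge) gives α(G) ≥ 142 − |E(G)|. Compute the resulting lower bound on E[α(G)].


E[|E(G)|] = C(142, 2)·p = 10011 · (1/426) = 47/2.
E[α(G)] ≥ n − E[|E(G)|] = 142 − 47/2 = 237/2.
Numerically: ≈ 118.500000.
(This is only a lower bound; the true E[α(G)] may be larger.)

E[α(G)] ≥ 237/2 ≈ 118.500000.


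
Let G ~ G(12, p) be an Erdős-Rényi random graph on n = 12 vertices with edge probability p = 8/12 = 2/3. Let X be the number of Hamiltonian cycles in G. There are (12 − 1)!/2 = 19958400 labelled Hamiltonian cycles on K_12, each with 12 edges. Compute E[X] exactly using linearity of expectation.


K_12 has (12 − 1)!/2 = 19958400 labelled Hamiltonian cycles.
For each such Hamiltonian cycle H, let X_H = 1 if all 12 edges of H are present in G. Then P[X_H = 1] = p^{12} = (2/3)^{12} = 4096/531441.
By linearity of expectation: E[X] = Σ_H E[X_H] = 19958400 · p^{12} = 19958400 · 4096/531441 = 1009254400/6561.
Numerically: E[X] ≈ 1.538e+05.

E[X] = 19958400 · (2/3)^{12} = 1009254400/6561 ≈ 1.538e+05.


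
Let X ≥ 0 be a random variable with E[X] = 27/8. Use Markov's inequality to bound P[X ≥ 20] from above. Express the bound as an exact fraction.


μ = E[X] = 27/8, a = 20.
Markov: P[X ≥ 20] ≤ μ/a = (27/8)/20 = 27/160.
Numerically: ≈ 0.168750.
(Since a = 20 > μ = 3.375000, the bound 27/160 is < 1 and informative.)

P[X ≥ 20] ≤ 27/160 ≈ 0.168750.


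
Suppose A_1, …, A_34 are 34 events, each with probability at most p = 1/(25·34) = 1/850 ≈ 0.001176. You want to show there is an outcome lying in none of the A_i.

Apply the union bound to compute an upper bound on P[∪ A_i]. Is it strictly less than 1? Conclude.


Union bound: P[∪_{i=1}^{34} A_i] ≤ Σ_i P[A_i] ≤ 34·p = 34·(1/850) = 1/25.
Numerically: 1/25 ≈ 0.040000.
Is 1/25 < 1? YES.
Since P[∪ A_i] ≤ 1/25 < 1, the complement has P[∩ A_i^c] ≥ 1 − 1/25 = 24/25 > 0, so some outcome avoids every A_i.

34·p = 1/25 ≈ 0.040000; existence CERTIFIED by the union bound.


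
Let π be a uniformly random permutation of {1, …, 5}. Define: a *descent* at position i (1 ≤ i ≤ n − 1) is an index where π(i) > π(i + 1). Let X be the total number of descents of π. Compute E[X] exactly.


Write X = Σ X_I over i = 1, …, 4, with X_I the indicator of one descent.
There are 4 indicators.
For each fixed i, the pair (π(i), π(i+1)) is a uniformly random ordered pair of distinct values from {1, …, 5}; by symmetry P[π(i) > π(i+1)] = 1/2.
By linearity: E[X] = 4 · (1/2) = (5 − 1) · (1/2) = 2 ≈ 2.0000.

E[X] = 2 = 2.0000.


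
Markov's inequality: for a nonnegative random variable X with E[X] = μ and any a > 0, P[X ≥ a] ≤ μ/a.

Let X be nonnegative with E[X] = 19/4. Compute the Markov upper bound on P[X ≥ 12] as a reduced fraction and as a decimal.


μ = E[X] = 19/4, a = 12.
Markov: P[X ≥ 12] ≤ μ/a = (19/4)/12 = 19/48.
Numerically: ≈ 0.3958.
(Since a = 12 > μ = 4.7500, the bound 19/48 is < 1 and informative.)

P[X ≥ 12] ≤ 19/48 ≈ 0.3958.


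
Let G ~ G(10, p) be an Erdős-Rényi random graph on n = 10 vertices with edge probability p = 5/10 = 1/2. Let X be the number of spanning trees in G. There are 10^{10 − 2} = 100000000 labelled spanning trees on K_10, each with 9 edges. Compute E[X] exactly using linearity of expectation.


K_10 has 10^{10 − 2} = 100000000 labelled spanning trees.
For each such spanning tree H, let X_H = 1 if all 9 edges of H are present in G. Then P[X_H = 1] = p^{9} = (1/2)^{9} = 1/512.
By linearity of expectation: E[X] = Σ_H E[X_H] = 100000000 · p^{9} = 100000000 · 1/512 = 390625/2.
Numerically: E[X] ≈ 1.9531e+05.

E[X] = 100000000 · (1/2)^{9} = 390625/2 ≈ 1.9531e+05.


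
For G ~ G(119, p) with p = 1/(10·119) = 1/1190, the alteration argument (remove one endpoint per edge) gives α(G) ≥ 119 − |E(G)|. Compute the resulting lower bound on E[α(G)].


E[|E(G)|] = C(119, 2)·p = 7021 · (1/1190) = 59/10.
E[α(G)] ≥ n − E[|E(G)|] = 119 − 59/10 = 1131/10.
Numerically: ≈ 113.10000.
(This is only a lower bound; the true E[α(G)] may be larger.)

E[α(G)] ≥ 1131/10 ≈ 113.10000.


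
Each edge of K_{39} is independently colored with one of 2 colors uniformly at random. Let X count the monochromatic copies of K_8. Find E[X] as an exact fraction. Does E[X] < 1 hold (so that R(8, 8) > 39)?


E[X] = C(39, 8) · 2^{1 − 28} = 61523748 · 2^{−27} = 61523748/134217728.
As a reduced fraction: E[X] = 15380937/33554432 ≈ 0.458.
Is E[X] < 1? YES.
Since E[X] < 1, there exists a 2-coloring of K_{39} with no monochromatic K_8; hence R(8, 8) > 39.

E[X] = 15380937/33554432 ≈ 0.458; E[X] < 1, so R(8, 8) > 39.


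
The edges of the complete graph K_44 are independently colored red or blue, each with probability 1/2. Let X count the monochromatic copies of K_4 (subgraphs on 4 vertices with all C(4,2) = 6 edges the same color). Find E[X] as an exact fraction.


Let X = Σ_S X_S over the C(44, 4) = 135751 subsets S of size 4, where X_S = 1 if the K_4 on S is monochromatic.
For a fixed S, the K_4 on S has C(4, 2) = 6 edges. P[all 6 edges red] = (1/2)^6, and likewise for blue, so P[monochromatic] = 2·(1/2)^6 = 2^{1 − 6} = 1/32.
By linearity of expectation: E[X] = C(44, 4) · 2^{1 − 6} = 135751 · 1/32 = 135751/32.
Numerically: E[X] ≈ 4242.218750.

E[X] = C(44,4)·2^(1−C(4,2)) = 135751/32 ≈ 4242.218750.


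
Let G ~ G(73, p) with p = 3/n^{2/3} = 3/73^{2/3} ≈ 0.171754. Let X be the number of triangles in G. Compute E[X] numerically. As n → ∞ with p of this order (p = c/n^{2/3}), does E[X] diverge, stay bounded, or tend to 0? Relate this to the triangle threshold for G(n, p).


Number of potential triangles: C(73, 3) = 62196.
Each occurs with probability p³ ≈ (0.171754)³ ≈ 5.06661663e-03.
By linearity: E[X] = C(73, 3)·p³ ≈ 62196 · 5.06661663e-03 ≈ 315.123288.
Since α = 2/3 < 1, p = c/n^{2/3} ≫ 1/n is above the triangle threshold p ~ 1/n. Asymptotically E[X] ~ (c³/6)·n^{3(1−α)} = (3³/6)·n^{1} → ∞; triangles are abundant w.h.p.

E[X] ≈ 315.123288; in regime p = Θ(1/n^{2/3}) E[X] diverges (above the triangle threshold p ~ 1/n).


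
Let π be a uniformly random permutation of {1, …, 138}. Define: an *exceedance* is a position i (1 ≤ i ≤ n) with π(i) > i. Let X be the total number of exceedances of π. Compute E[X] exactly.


Write X = Σ_{i=1}^{138} X_i, where X_i = 1_{π(i) > i}.
For each fixed i, π(i) is uniform over {1, …, 138} (marginal of a uniform permutation), so P[π(i) > i] = (n − i)/n. Summing: Σ_{i=1}^{138} (n − i)/n = (0 + 1 + … + 137)/138 = 138(138 − 1)/(2·138) = (138 − 1)/2.
Hence E[X] = Σ_{i=1}^{138} (138 − i)/138 = 137/2 ≈ 68.500.

E[X] = 137/2 = 68.500.


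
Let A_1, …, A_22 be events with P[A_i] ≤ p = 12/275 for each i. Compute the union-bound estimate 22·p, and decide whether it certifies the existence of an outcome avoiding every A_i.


Union bound: P[∪_{i=1}^{22} A_i] ≤ Σ_i P[A_i] ≤ 22·p = 22·(12/275) = 24/25.
Numerically: 24/25 ≈ 0.960.
Is 24/25 < 1? YES.
Since P[∪ A_i] ≤ 24/25 < 1, the complement has P[∩ A_i^c] ≥ 1 − 24/25 = 1/25 > 0, so some outcome avoids every A_i.

22·p = 24/25 ≈ 0.960; existence CERTIFIED by the union bound.


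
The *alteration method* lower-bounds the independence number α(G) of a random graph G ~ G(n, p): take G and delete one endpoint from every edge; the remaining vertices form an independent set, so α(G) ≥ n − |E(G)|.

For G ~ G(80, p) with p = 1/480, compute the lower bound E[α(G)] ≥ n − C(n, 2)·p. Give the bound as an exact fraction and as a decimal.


E[|E(G)|] = C(80, 2)·p = 3160 · (1/480) = 79/12.
E[α(G)] ≥ n − E[|E(G)|] = 80 − 79/12 = 881/12.
Numerically: ≈ 73.41667.
(This is only a lower bound; the true E[α(G)] may be larger.)

E[α(G)] ≥ 881/12 ≈ 73.41667.


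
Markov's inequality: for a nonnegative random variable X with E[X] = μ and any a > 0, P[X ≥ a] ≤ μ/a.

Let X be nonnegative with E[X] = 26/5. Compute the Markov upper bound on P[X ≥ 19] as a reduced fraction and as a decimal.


μ = E[X] = 26/5, a = 19.
Markov: P[X ≥ 19] ≤ μ/a = (26/5)/19 = 26/95.
Numerically: ≈ 0.2737.
(Since a = 19 > μ = 5.2000, the bound 26/95 is < 1 and informative.)

P[X ≥ 19] ≤ 26/95 ≈ 0.2737.


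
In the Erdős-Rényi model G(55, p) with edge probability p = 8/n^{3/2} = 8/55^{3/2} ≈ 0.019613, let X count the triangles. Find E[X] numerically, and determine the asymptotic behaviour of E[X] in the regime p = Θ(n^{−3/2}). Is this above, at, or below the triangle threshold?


Number of potential triangles: C(55, 3) = 26235.
Each occurs with probability p³ ≈ (0.019613)³ ≈ 7.5446285e-06.
By linearity: E[X] = C(55, 3)·p³ ≈ 26235 · 7.5446285e-06 ≈ 0.19793.
Since α = 3/2 > 1, p = c/n^{3/2} = o(1/n) is below the triangle threshold p ~ 1/n. Asymptotically E[X] ~ (c³/6)·n^{3(1−α)} = (8³/6)·n^{-1.5} → 0, so by Markov's inequality G has no triangles w.h.p.

E[X] ≈ 0.19793; in regime p = Θ(1/n^{3/2}) E[X] tends to 0 (below the triangle threshold p ~ 1/n).


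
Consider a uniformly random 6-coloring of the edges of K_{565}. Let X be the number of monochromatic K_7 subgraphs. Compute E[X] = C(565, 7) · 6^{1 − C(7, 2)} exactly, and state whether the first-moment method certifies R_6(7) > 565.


E[X] = C(565, 7) · 6^{1 − 21} = 3513212521235560 · 6^{−20} = 3513212521235560/3656158440062976.
As a reduced fraction: E[X] = 439151565154445/457019805007872 ≈ 0.960903.
Is E[X] < 1? YES.
Since E[X] < 1, there exists a 6-coloring of K_{565} with no monochromatic K_7; hence R_6(7) > 565.

E[X] = 439151565154445/457019805007872 ≈ 0.960903; E[X] < 1, so R_6(7) > 565.


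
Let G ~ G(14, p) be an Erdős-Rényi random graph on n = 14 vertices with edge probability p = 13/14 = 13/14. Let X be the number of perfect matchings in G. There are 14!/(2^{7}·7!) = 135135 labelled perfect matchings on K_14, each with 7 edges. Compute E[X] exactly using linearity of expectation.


K_14 has 14!/(2^{7}·7!) = 135135 labelled perfect matchings.
For each such perfect matching H, let X_H = 1 if all 7 edges of H are present in G. Then P[X_H = 1] = p^{7} = (13/14)^{7} = 62748517/105413504.
By linearity of expectation: E[X] = Σ_H E[X_H] = 135135 · p^{7} = 135135 · 62748517/105413504 = 1211360120685/15059072.
Numerically: E[X] ≈ 80440.6.

E[X] = 135135 · (13/14)^{7} = 1211360120685/15059072 ≈ 80440.6.
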